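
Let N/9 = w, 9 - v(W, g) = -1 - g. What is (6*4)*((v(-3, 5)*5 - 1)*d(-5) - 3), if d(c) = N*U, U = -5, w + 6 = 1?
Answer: 399528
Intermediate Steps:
v(W, g) = 10 + g (v(W, g) = 9 - (-1 - g) = 9 + (1 + g) = 10 + g)
w = -5 (w = -6 + 1 = -5)
N = -45 (N = 9*(-5) = -45)
d(c) = 225 (d(c) = -45*(-5) = 225)
(6*4)*((v(-3, 5)*5 - 1)*d(-5) - 3) = (6*4)*(((10 + 5)*5 - 1)*225 - 3) = 24*((15*5 - 1)*225 - 3) = 24*((75 - 1)*225 - 3) = 24*(74*225 - 3) = 24*(16650 - 3) = 24*16647 = 399528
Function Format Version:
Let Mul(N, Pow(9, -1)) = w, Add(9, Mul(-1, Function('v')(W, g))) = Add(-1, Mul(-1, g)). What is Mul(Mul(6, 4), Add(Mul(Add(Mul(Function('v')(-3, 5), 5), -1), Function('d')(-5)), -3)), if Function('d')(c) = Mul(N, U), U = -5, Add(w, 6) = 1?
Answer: 399528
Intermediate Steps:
Function('v')(W, g) = Add(10, g) (Function('v')(W, g) = Add(9, Mul(-1, Add(-1, Mul(-1, g)))) = Add(9, Add(1, g)) = Add(10, g))
w = -5 (w = Add(-6, 1) = -5)
N = -45 (N = Mul(9, -5) = -45)
Function('d')(c) = 225 (Function('d')(c) = Mul(-45, -5) = 225)
Mul(Mul(6, 4), Add(Mul(Add(Mul(Function('v')(-3, 5), 5), -1), Function('d')(-5)), -3)) = Mul(Mul(6, 4), Add(Mul(Add(Mul(Add(10, 5), 5), -1), 225), -3)) = Mul(24, Add(Mul(Add(Mul(15, 5), -1), 225), -3)) = Mul(24, Add(Mul(Add(75, -1), 225), -3)) = Mul(24, Add(Mul(74, 225), -3)) = Mul(24, Add(16650, -3)) = Mul(24, 16647) = 399528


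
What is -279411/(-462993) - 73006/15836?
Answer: -4896085727/1221992858 ≈ -4.0066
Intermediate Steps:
-279411/(-462993) - 73006/15836 = -279411*(-1/462993) - 73006*1/15836 = 93137/154331 - 36503/7918 = -4896085727/1221992858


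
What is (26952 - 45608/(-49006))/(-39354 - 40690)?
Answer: -165106915/490329533 ≈ -0.33673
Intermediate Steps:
(26952 - 45608/(-49006))/(-39354 - 40690) = (26952 - 45608*(-1/49006))/(-80044) = (26952 + 22804/24503)*(-1/80044) = (660427660/24503)*(-1/80044) = -165106915/490329533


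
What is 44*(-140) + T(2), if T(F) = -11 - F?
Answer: -6173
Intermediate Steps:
44*(-140) + T(2) = 44*(-140) + (-11 - 1*2) = -6160 + (-11 - 2) = -6160 - 13 = -6173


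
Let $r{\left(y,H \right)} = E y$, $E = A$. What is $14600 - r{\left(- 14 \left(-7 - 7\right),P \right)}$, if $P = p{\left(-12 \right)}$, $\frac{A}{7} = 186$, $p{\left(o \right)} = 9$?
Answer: $-240592$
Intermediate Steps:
$A = 1302$ ($A = 7 \cdot 186 = 1302$)
$E = 1302$
$P = 9$
$r{\left(y,H \right)} = 1302 y$
$14600 - r{\left(- 14 \left(-7 - 7\right),P \right)} = 14600 - 1302 \left(- 14 \left(-7 - 7\right)\right) = 14600 - 1302 \left(\left(-14\right) \left(-14\right)\right) = 14600 - 1302 \cdot 196 = 14600 - 255192 = -240592$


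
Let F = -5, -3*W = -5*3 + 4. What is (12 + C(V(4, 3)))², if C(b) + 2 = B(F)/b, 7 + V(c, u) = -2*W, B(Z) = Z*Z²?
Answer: 648025/1849 ≈ 350.47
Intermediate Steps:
W = 11/3 (W = -(-5*3 + 4)/3 = -(-15 + 4)/3 = -⅓*(-11) = 11/3 ≈ 3.6667)
B(Z) = Z³
V(c, u) = -43/3 (V(c, u) = -7 - 2*11/3 = -7 - 22/3 = -43/3)
C(b) = -2 - 125/b (C(b) = -2 + (-5)³/b = -2 - 125/b)
(12 + C(V(4, 3)))² = (12 + (-2 - 125/(-43/3)))² = (12 + (-2 - 125*(-3/43)))² = (12 + (-2 + 375/43))² = (12 + 289/43)² = (805/43)² = 648025/1849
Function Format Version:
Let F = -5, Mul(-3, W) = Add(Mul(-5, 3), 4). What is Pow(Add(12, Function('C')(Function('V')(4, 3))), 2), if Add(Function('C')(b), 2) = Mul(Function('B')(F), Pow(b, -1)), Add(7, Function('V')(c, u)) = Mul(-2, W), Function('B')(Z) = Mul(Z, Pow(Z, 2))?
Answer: Rational(648025, 1849) ≈ 350.47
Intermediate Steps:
W = Rational(11, 3) (W = Mul(Rational(-1, 3), Add(Mul(-5, 3), 4)) = Mul(Rational(-1, 3), Add(-15, 4)) = Mul(Rational(-1, 3), -11) = Rational(11, 3) ≈ 3.6667)
Function('B')(Z) = Pow(Z, 3)
Function('V')(c, u) = Rational(-43, 3) (Function('V')(c, u) = Add(-7, Mul(-2, Rational(11, 3))) = Add(-7, Rational(-22, 3)) = Rational(-43, 3))
Function('C')(b) = Add(-2, Mul(-125, Pow(b, -1))) (Function('C')(b) = Add(-2, Mul(Pow(-5, 3), Pow(b, -1))) = Add(-2, Mul(-125, Pow(b, -1))))
Pow(Add(12, Function('C')(Function('V')(4, 3))), 2) = Pow(Add(12, Add(-2, Mul(-125, Pow(Rational(-43, 3), -1)))), 2) = Pow(Add(12, Add(-2, Mul(-125, Rational(-3, 43)))), 2) = Pow(Add(12, Add(-2, Rational(375, 43))), 2) = Pow(Add(12, Rational(289, 43)), 2) = Pow(Rational(805, 43), 2) = Rational(648025, 1849)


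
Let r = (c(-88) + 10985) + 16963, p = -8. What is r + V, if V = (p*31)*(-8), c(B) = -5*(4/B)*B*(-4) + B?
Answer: 29924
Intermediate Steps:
c(B) = 80 + B (c(B) = -20*(-4) + B = -5*(-16) + B = 80 + B)
r = 27940 (r = ((80 - 88) + 10985) + 16963 = (-8 + 10985) + 16963 = 10977 + 16963 = 27940)
V = 1984 (V = -8*31*(-8) = -248*(-8) = 1984)
r + V = 27940 + 1984 = 29924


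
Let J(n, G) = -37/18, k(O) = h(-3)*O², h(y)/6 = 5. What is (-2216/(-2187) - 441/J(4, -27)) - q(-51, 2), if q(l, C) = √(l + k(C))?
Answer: 17442398/80919 - √69 ≈ 207.25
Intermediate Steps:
h(y) = 30 (h(y) = 6*5 = 30)
k(O) = 30*O²
J(n, G) = -37/18 (J(n, G) = -37*1/18 = -37/18)
q(l, C) = √(l + 30*C²)
(-2216/(-2187) - 441/J(4, -27)) - q(-51, 2) = (-2216/(-2187) - 441/(-37/18)) - √(-51 + 30*2²) = (-2216*(-1/2187) - 441*(-18/37)) - √(-51 + 30*4) = (2216/2187 + 7938/37) - √(-51 + 120) = 17442398/80919 - √69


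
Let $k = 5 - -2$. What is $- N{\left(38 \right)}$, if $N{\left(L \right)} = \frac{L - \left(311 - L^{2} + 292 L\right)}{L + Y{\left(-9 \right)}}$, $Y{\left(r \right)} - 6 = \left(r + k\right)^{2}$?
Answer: $\frac{9925}{48} \approx 206.77$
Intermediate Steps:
$k = 7$ ($k = 5 + 2 = 7$)
$Y{\left(r \right)} = 6 + \left(7 + r\right)^{2}$ ($Y{\left(r \right)} = 6 + \left(r + 7\right)^{2} = 6 + \left(7 + r\right)^{2}$)
$N{\left(L \right)} = \frac{-311 + L^{2} - 291 L}{10 + L}$ ($N{\left(L \right)} = \frac{L - \left(311 - L^{2} + 292 L\right)}{L + \left(6 + \left(7 - 9\right)^{2}\right)} = \frac{L - \left(311 - L^{2} + 292 L\right)}{L + \left(6 + \left(-2\right)^{2}\right)} = \frac{-311 + L^{2} - 291 L}{L + \left(6 + 4\right)} = \frac{-311 + L^{2} - 291 L}{L + 10} = \frac{-311 + L^{2} - 291 L}{10 + L}$)
$- N{\left(38 \right)} = - \frac{-311 + 38^{2} - 11058}{10 + 38} = - \frac{-311 + 1444 - 11058}{48} = - \frac{-9925}{48} = \left(-1\right) \left(- \frac{9925}{48}\right) = \frac{9925}{48}$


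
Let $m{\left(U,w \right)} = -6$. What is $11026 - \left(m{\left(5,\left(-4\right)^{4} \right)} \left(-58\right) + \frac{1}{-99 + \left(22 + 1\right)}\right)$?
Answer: $\frac{811529}{76} \approx 10678.0$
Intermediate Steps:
$11026 - \left(m{\left(5,\left(-4\right)^{4} \right)} \left(-58\right) + \frac{1}{-99 + \left(22 + 1\right)}\right) = 11026 - \left(\left(-6\right) \left(-58\right) + \frac{1}{-99 + \left(22 + 1\right)}\right) = 11026 - \left(348 + \frac{1}{-99 + 23}\right) = 11026 - \left(348 + \frac{1}{-76}\right) = 11026 - \left(348 - \frac{1}{76}\right) = 11026 - \frac{26447}{76} = \frac{811529}{76}$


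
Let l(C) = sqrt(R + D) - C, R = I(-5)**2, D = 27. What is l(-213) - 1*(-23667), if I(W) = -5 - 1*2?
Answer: 23880 + 2*sqrt(19) ≈ 23889.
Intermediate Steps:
I(W) = -7 (I(W) = -5 - 2 = -7)
R = 49 (R = (-7)**2 = 49)
l(C) = -C + 2*sqrt(19) (l(C) = sqrt(49 + 27) - C = sqrt(76) - C = 2*sqrt(19) - C = -C + 2*sqrt(19))
l(-213) - 1*(-23667) = (-1*(-213) + 2*sqrt(19)) - 1*(-23667) = (213 + 2*sqrt(19)) + 23667 = 23880 + 2*sqrt(19)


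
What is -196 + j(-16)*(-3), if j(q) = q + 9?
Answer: -175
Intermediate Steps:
j(q) = 9 + q
-196 + j(-16)*(-3) = -196 + (9 - 16)*(-3) = -196 - 7*(-3) = -196 + 21 = -175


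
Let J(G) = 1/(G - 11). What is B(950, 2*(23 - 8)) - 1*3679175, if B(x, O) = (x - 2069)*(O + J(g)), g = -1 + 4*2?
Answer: -14849861/4 ≈ -3.7125e+6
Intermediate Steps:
g = 7 (g = -1 + 8 = 7)
J(G) = 1/(-11 + G)
B(x, O) = (-2069 + x)*(-1/4 + O) (B(x, O) = (x - 2069)*(O + 1/(-11 + 7)) = (-2069 + x)*(O + 1/(-4)) = (-2069 + x)*(O - 1/4) = (-2069 + x)*(-1/4 + O))
B(950, 2*(23 - 8)) - 1*3679175 = (2069/4 - 4138*(23 - 8) - 1/4*950 + (2*(23 - 8))*950) - 1*3679175 = (2069/4 - 4138*15 - 475/2 + (2*15)*950) - 3679175 = (2069/4 - 2069*30 - 475/2 + 30*950) - 3679175 = (2069/4 - 62070 - 475/2 + 28500) - 3679175 = -133161/4 - 3679175 = -14849861/4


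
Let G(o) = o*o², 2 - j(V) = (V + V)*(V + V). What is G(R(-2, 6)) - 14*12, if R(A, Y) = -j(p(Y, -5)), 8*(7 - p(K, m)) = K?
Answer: 234874361/64 ≈ 3.6699e+6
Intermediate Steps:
p(K, m) = 7 - K/8
j(V) = 2 - 4*V² (j(V) = 2 - (V + V)*(V + V) = 2 - 2*V*2*V = 2 - 4*V²)
R(A, Y) = -2 + 4*(7 - Y/8)² (R(A, Y) = -(2 - 4*(7 - Y/8)²) = -2 + 4*(7 - Y/8)²)
G(o) = o³
G(R(-2, 6)) - 14*12 = (-2 + (-56 + 6)²/16)³ - 14*12 = (-2 + (1/16)*(-50)²)³ - 168 = (-2 + (1/16)*2500)³ - 168 = (-2 + 625/4)³ - 168 = (617/4)³ - 168 = 234885113/64 - 168 = 234874361/64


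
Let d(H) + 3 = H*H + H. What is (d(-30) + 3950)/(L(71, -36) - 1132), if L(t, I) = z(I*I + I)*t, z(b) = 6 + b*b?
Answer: 4817/112718894 ≈ 4.2735e-5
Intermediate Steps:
d(H) = -3 + H + H**2 (d(H) = -3 + (H*H + H) = -3 + (H**2 + H) = -3 + (H + H**2) = -3 + H + H**2)
z(b) = 6 + b**2
L(t, I) = t*(6 + (I + I**2)**2) (L(t, I) = (6 + (I*I + I)**2)*t = (6 + (I**2 + I)**2)*t = (6 + (I + I**2)**2)*t = t*(6 + (I + I**2)**2))
(d(-30) + 3950)/(L(71, -36) - 1132) = ((-3 - 30 + (-30)**2) + 3950)/(71*(6 + (-36)**2*(1 - 36)**2) - 1132) = ((-3 - 30 + 900) + 3950)/(71*(6 + 1296*(-35)**2) - 1132) = (867 + 3950)/(71*(6 + 1296*1225) - 1132) = 4817/(71*(6 + 1587600) - 1132) = 4817/(71*1587606 - 1132) = 4817/(112720026 - 1132) = 4817/112718894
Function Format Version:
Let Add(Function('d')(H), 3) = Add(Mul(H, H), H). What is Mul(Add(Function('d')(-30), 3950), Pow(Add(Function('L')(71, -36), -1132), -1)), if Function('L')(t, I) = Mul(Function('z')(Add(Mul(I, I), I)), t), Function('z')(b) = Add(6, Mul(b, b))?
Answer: Rational(4817, 112718894) ≈ 4.2735e-5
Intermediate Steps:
Function('d')(H) = Add(-3, H, Pow(H, 2)) (Function('d')(H) = Add(-3, Add(Mul(H, H), H)) = Add(-3, Add(Pow(H, 2), H)) = Add(-3, Add(H, Pow(H, 2))) = Add(-3, H, Pow(H, 2)))
Function('z')(b) = Add(6, Pow(b, 2))
Function('L')(t, I) = Mul(t, Add(6, Pow(Add(I, Pow(I, 2)), 2))) (Function('L')(t, I) = Mul(Add(6, Pow(Add(Mul(I, I), I), 2)), t) = Mul(Add(6, Pow(Add(Pow(I, 2), I), 2)), t) = Mul(Add(6, Pow(Add(I, Pow(I, 2)), 2)), t) = Mul(t, Add(6, Pow(Add(I, Pow(I, 2)), 2))))
Mul(Add(Function('d')(-30), 3950), Pow(Add(Function('L')(71, -36), -1132), -1)) = Mul(Add(Add(-3, -30, Pow(-30, 2)), 3950), Pow(Add(Mul(71, Add(6, Mul(Pow(-36, 2), Pow(Add(1, -36), 2)))), -1132), -1)) = Mul(Add(Add(-3, -30, 900), 3950), Pow(Add(Mul(71, Add(6, Mul(1296, Pow(-35, 2)))), -1132), -1)) = Mul(Add(867, 3950), Pow(Add(Mul(71, Add(6, Mul(1296, 1225))), -1132), -1)) = Mul(4817, Pow(Add(Mul(71, Add(6, 1587600)), -1132), -1)) = Mul(4817, Pow(Add(Mul(71, 1587606), -1132), -1)) = Mul(4817, Pow(Add(112720026, -1132), -1)) = Mul(4817, Pow(112718894, -1)) = Mul(4817, Rational(1, 112718894)) = Rational(4817, 112718894)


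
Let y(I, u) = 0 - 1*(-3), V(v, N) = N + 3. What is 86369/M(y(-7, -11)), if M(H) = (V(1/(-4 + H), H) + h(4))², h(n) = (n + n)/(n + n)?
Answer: 86369/49 ≈ 1762.6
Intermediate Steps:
V(v, N) = 3 + N
h(n) = 1 (h(n) = (2*n)/((2*n)) = (2*n)*(1/(2*n)) = 1)
y(I, u) = 3 (y(I, u) = 0 + 3 = 3)
M(H) = (4 + H)² (M(H) = ((3 + H) + 1)² = (4 + H)²)
86369/M(y(-7, -11)) = 86369/((4 + 3)²) = 86369/(7²) = 86369/49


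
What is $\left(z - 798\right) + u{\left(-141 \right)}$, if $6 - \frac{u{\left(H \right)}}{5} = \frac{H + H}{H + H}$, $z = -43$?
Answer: $-816$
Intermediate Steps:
$u{\left(H \right)} = 25$ ($u{\left(H \right)} = 30 - 5 \frac{H + H}{H + H} = 30 - 5 \frac{2 H}{2 H} = 30 - 5 \cdot 2 H \frac{1}{2 H} = 30 - 5 = 25$)
$\left(z - 798\right) + u{\left(-141 \right)} = \left(-43 - 798\right) + 25 = -841 + 25 = -816$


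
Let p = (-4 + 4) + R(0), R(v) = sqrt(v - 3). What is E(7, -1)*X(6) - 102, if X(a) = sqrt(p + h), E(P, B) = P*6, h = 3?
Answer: -102 + 42*sqrt(3 + I*sqrt(3)) ≈ -26.493 + 20.232*I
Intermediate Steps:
R(v) = sqrt(-3 + v)
E(P, B) = 6*P
p = I*sqrt(3) (p = (-4 + 4) + sqrt(-3 + 0) = 0 + sqrt(-3) = 0 + I*sqrt(3) = I*sqrt(3) ≈ 1.732*I)
X(a) = sqrt(3 + I*sqrt(3)) (X(a) = sqrt(I*sqrt(3) + 3) = sqrt(3 + I*sqrt(3)))
E(7, -1)*X(6) - 102 = (6*7)*sqrt(3 + I*sqrt(3)) - 102 = 42*sqrt(3 + I*sqrt(3)) - 102 = -102 + 42*sqrt(3 + I*sqrt(3))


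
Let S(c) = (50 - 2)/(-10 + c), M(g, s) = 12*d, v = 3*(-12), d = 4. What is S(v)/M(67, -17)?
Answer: -1/46 ≈ -0.021739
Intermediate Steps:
v = -36
M(g, s) = 48 (M(g, s) = 12*4 = 48)
S(c) = 48/(-10 + c)
S(v)/M(67, -17) = (48/(-10 - 36))/48 = (48/(-46))*(1/48) = (48*(-1/46))*(1/48) = -24/23*1/48 = -1/46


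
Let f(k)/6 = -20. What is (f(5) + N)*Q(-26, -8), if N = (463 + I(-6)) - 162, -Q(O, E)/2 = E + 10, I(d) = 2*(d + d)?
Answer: -628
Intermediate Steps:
I(d) = 4*d (I(d) = 2*(2*d) = 4*d)
f(k) = -120 (f(k) = 6*(-20) = -120)
Q(O, E) = -20 - 2*E (Q(O, E) = -2*(E + 10) = -2*(10 + E) = -20 - 2*E)
N = 277 (N = (463 + 4*(-6)) - 162 = (463 - 24) - 162 = 439 - 162 = 277)
(f(5) + N)*Q(-26, -8) = (-120 + 277)*(-20 - 2*(-8)) = 157*(-20 + 16) = 157*(-4) = -628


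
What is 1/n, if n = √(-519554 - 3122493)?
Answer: -I*√3642047/3642047 ≈ -0.00052399*I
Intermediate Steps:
n = I*√3642047 (n = √(-3642047) = I*√3642047 ≈ 1908.4*I)
1/n = 1/(I*√3642047) = -I*√3642047/3642047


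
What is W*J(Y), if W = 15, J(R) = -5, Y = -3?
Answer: -75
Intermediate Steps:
W*J(Y) = 15*(-5) = -75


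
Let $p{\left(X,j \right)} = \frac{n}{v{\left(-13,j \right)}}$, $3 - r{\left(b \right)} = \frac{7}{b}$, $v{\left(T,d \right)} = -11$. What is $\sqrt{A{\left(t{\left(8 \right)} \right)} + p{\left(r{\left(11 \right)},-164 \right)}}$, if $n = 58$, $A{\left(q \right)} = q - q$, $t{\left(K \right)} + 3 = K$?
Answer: $\frac{i \sqrt{638}}{11} \approx 2.2962 i$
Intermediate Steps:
$r{\left(b \right)} = 3 - \frac{7}{b}$
$t{\left(K \right)} = -3 + K$
$A{\left(q \right)} = 0$
$p{\left(X,j \right)} = - \frac{58}{11}$ ($p{\left(X,j \right)} = \frac{58}{-11} = 58 \left(- \frac{1}{11}\right) = - \frac{58}{11}$)
$\sqrt{A{\left(t{\left(8 \right)} \right)} + p{\left(r{\left(11 \right)},-164 \right)}} = \sqrt{0 - \frac{58}{11}} = \sqrt{- \frac{58}{11}} = \frac{i \sqrt{638}}{11}$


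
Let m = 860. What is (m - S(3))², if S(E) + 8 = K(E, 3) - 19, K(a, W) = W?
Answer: 781456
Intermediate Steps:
S(E) = -24 (S(E) = -8 + (3 - 19) = -8 - 16 = -24)
(m - S(3))² = (860 - 1*(-24))² = (860 + 24)² = 884² = 781456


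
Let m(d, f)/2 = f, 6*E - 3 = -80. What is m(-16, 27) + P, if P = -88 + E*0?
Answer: -34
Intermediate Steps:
E = -77/6 (E = 1/2 + (1/6)*(-80) = 1/2 - 40/3 = -77/6 ≈ -12.833)
m(d, f) = 2*f
P = -88 (P = -88 - 77/6*0 = -88 + 0 = -88)
m(-16, 27) + P = 2*27 - 88 = 54 - 88 = -34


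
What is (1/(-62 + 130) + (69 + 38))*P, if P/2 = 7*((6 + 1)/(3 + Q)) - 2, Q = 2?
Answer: 283803/170 ≈ 1669.4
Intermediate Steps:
P = 78/5 (P = 2*(7*((6 + 1)/(3 + 2)) - 2) = 2*(7*(7/5) - 2) = 2*(49/5 - 2) = 2*(39/5) = 78/5 ≈ 15.600)
(1/(-62 + 130) + (69 + 38))*P = (1/(-62 + 130) + (69 + 38))*(78/5) = (1/68 + 107)*(78/5) = (7277/68)*(78/5) = 283803/170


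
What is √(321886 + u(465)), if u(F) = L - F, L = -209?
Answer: 2*√80303 ≈ 566.76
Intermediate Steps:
u(F) = -209 - F
√(321886 + u(465)) = √(321886 + (-209 - 1*465)) = √(321886 + (-209 - 465)) = √(321886 - 674) = √321212 = 2*√80303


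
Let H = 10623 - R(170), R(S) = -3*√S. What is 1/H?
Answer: 3541/37615533 - √170/37615533 ≈ 9.3790e-5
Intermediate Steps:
H = 10623 + 3*√170 (H = 10623 - (-3)*√170 = 10623 + 3*√170 ≈ 10662.)
1/H = 1/(10623 + 3*√170)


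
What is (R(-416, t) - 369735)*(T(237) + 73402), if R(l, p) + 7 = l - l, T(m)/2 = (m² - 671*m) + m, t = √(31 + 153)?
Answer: 48746785280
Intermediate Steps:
t = 2*√46 (t = √184 = 2*√46 ≈ 13.565)
T(m) = -1340*m + 2*m² (T(m) = 2*((m² - 671*m) + m) = 2*(m² - 670*m) = -1340*m + 2*m²)
R(l, p) = -7 (R(l, p) = -7 + (l - l) = -7 + 0 = -7)
(R(-416, t) - 369735)*(T(237) + 73402) = (-7 - 369735)*(2*237*(-670 + 237) + 73402) = -369742*(2*237*(-433) + 73402) = -369742*(-205242 + 73402) = -369742*(-131840) = 48746785280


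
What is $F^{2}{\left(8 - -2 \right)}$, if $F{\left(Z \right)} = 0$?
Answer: $0$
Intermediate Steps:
$F^{2}{\left(8 - -2 \right)} = 0^{2} = 0$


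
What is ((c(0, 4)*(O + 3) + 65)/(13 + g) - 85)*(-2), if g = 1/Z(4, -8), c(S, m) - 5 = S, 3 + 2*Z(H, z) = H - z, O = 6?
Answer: 18250/119 ≈ 153.36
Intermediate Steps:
Z(H, z) = -3/2 + H/2 - z/2 (Z(H, z) = -3/2 + (H - z)/2 = -3/2 + (H/2 - z/2) = -3/2 + H/2 - z/2)
c(S, m) = 5 + S
g = 2/9 (g = 1/(-3/2 + (½)*4 - ½*(-8)) = 1/(-3/2 + 2 + 4) = 1/(9/2) = 2/9 ≈ 0.22222)
((c(0, 4)*(O + 3) + 65)/(13 + g) - 85)*(-2) = (((5 + 0)*(6 + 3) + 65)/(13 + 2/9) - 85)*(-2) = ((5*9 + 65)/(119/9) - 85)*(-2) = ((45 + 65)*(9/119) - 85)*(-2) = (110*(9/119) - 85)*(-2) = (990/119 - 85)*(-2) = -9125/119*(-2) = 18250/119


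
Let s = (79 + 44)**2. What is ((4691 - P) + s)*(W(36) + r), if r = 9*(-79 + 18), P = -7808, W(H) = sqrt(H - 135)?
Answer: -15167772 + 82884*I*sqrt(11) ≈ -1.5168e+7 + 2.749e+5*I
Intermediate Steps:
W(H) = sqrt(-135 + H)
s = 15129 (s = 123**2 = 15129)
r = -549 (r = 9*(-61) = -549)
((4691 - P) + s)*(W(36) + r) = ((4691 - 1*(-7808)) + 15129)*(sqrt(-135 + 36) - 549) = ((4691 + 7808) + 15129)*(sqrt(-99) - 549) = (12499 + 15129)*(3*I*sqrt(11) - 549) = 27628*(-549 + 3*I*sqrt(11)) = -15167772 + 82884*I*sqrt(11)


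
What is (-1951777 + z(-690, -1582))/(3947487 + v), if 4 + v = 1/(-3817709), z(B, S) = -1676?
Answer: -2485905033059/5023447125482 ≈ -0.49486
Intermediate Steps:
v = -15270837/3817709 (v = -4 + 1/(-3817709) = -4 - 1/3817709 = -15270837/3817709 ≈ -4.0000)
(-1951777 + z(-690, -1582))/(3947487 + v) = (-1951777 - 1676)/(3947487 - 15270837/3817709) = -1953453/15070341376446/3817709 = -1953453*3817709/15070341376446 = -2485905033059/5023447125482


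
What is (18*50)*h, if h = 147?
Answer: 132300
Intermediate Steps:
(18*50)*h = (18*50)*147 = 900*147 = 132300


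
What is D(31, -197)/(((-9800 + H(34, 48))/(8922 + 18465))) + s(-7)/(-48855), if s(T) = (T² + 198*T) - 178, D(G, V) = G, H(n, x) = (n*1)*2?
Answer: -921400099/10565708 ≈ -87.207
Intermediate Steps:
H(n, x) = 2*n (H(n, x) = n*2 = 2*n)
s(T) = -178 + T² + 198*T
D(31, -197)/(((-9800 + H(34, 48))/(8922 + 18465))) + s(-7)/(-48855) = 31/(((-9800 + 2*34)/(8922 + 18465))) + (-178 + (-7)² + 198*(-7))/(-48855) = 31/(((-9800 + 68)/27387)) + (-178 + 49 - 1386)*(-1/48855) = 31/((-9732*1/27387)) - 1515*(-1/48855) = 31/(-3244/9129) + 101/3257 = 31*(-9129/3244) + 101/3257 = -282999/3244 + 101/3257 = -921400099/10565708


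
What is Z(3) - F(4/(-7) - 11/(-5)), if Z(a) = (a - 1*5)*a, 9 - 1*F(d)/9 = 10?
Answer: 3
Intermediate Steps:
F(d) = -9 (F(d) = 81 - 9*10 = 81 - 90 = -9)
Z(a) = a*(-5 + a) (Z(a) = (a - 5)*a = (-5 + a)*a = a*(-5 + a))
Z(3) - F(4/(-7) - 11/(-5)) = 3*(-5 + 3) - 1*(-9) = 3*(-2) + 9 = -6 + 9 = 3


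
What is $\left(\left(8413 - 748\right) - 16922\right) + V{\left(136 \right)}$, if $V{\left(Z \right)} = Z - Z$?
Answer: $-9257$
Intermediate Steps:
$V{\left(Z \right)} = 0$
$\left(\left(8413 - 748\right) - 16922\right) + V{\left(136 \right)} = \left(\left(8413 - 748\right) - 16922\right) + 0 = \left(7665 - 16922\right) + 0 = -9257 + 0 = -9257$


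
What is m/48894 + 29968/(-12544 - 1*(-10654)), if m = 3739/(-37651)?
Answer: -9194722971817/579886018110 ≈ -15.856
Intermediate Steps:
m = -3739/37651 (m = 3739*(-1/37651) = -3739/37651 ≈ -0.099307)
m/48894 + 29968/(-12544 - 1*(-10654)) = -3739/37651/48894 + 29968/(-12544 - 1*(-10654)) = -3739/37651*1/48894 + 29968/(-12544 + 10654) = -3739/1840907994 + 29968/(-1890) = -3739/1840907994 + 29968*(-1/1890) = -3739/1840907994 - 14984/945 = -9194722971817/579886018110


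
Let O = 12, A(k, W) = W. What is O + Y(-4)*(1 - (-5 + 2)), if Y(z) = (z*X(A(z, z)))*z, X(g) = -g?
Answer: 268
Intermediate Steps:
Y(z) = -z**3 (Y(z) = (z*(-z))*z = (-z**2)*z = -z**3)
O + Y(-4)*(1 - (-5 + 2)) = 12 + (-1*(-4)**3)*(1 - (-5 + 2)) = 12 + (-1*(-64))*(1 - 1*(-3)) = 12 + 64*(1 + 3) = 12 + 64*4 = 12 + 256 = 268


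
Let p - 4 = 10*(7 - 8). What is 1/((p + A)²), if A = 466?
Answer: 1/211600 ≈ 4.7259e-6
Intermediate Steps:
p = -6 (p = 4 + 10*(7 - 8) = 4 + 10*(-1) = 4 - 10 = -6)
1/((p + A)²) = 1/((-6 + 466)²) = 1/(460²) = 1/211600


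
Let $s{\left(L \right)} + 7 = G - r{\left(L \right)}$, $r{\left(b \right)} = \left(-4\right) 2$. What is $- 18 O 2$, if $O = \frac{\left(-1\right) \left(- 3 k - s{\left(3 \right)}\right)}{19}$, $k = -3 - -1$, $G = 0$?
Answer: $\frac{180}{19} \approx 9.4737$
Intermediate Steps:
$r{\left(b \right)} = -8$
$k = -2$ ($k = -3 + 1 = -2$)
$s{\left(L \right)} = 1$ ($s{\left(L \right)} = -7 + \left(0 - -8\right) = -7 + \left(0 + 8\right) = -7 + 8 = 1$)
$O = - \frac{5}{19}$ ($O = \frac{\left(-1\right) \left(\left(-3\right) \left(-2\right) - 1\right)}{19} = - (6 - 1) \frac{1}{19} = \left(-1\right) 5 \cdot \frac{1}{19} = \left(-5\right) \frac{1}{19} = - \frac{5}{19} \approx -0.26316$)
$- 18 O 2 = \left(-18\right) \left(- \frac{5}{19}\right) 2 = \frac{90}{19} \cdot 2 = \frac{180}{19}$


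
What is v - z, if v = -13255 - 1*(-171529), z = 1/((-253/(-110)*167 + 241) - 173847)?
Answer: 274165230016/1732219 ≈ 1.5827e+5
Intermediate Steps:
z = -10/1732219 (z = 1/((-253*(-1/110)*167 + 241) - 173847) = 1/(((23/10)*167 + 241) - 173847) = 1/((3841/10 + 241) - 173847) = 1/(6251/10 - 173847) = 1/(-1732219/10) = -10/1732219 ≈ -5.7729e-6)
v = 158274 (v = -13255 + 171529 = 158274)
v - z = 158274 - 1*(-10/1732219) = 158274 + 10/1732219 = 274165230016/1732219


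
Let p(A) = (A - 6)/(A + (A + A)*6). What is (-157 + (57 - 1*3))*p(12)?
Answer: -103/26 ≈ -3.9615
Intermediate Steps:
p(A) = (-6 + A)/(13*A) (p(A) = (-6 + A)/(A + (2*A)*6) = (-6 + A)/(A + 12*A) = (-6 + A)/((13*A)) = (-6 + A)*(1/(13*A)) = (-6 + A)/(13*A))
(-157 + (57 - 1*3))*p(12) = (-157 + (57 - 1*3))*((1/13)*(-6 + 12)/12) = (-157 + (57 - 3))*((1/13)*(1/12)*6) = (-157 + 54)*(1/26) = -103*1/26 = -103/26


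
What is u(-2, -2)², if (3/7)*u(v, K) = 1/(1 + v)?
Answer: 49/9 ≈ 5.4444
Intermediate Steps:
u(v, K) = 7/(3*(1 + v))
u(-2, -2)² = (7/(3*(1 - 2)))² = ((7/3)/(-1))² = ((7/3)*(-1))² = (-7/3)² = 49/9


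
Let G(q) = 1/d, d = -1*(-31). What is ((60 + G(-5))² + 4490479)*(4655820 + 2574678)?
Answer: 31227173386392720/961 ≈ 3.2494e+13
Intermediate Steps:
d = 31
G(q) = 1/31
((60 + G(-5))² + 4490479)*(4655820 + 2574678) = ((60 + 1/31)² + 4490479)*(4655820 + 2574678) = ((1861/31)² + 4490479)*7230498 = (3463321/961 + 4490479)*7230498 = (4318813640/961)*7230498 = 31227173386392720/961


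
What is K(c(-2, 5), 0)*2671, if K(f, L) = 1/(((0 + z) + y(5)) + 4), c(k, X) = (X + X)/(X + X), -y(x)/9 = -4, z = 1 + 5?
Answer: 2671/46 ≈ 58.065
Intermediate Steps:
z = 6
y(x) = 36 (y(x) = -9*(-4) = 36)
c(k, X) = 1 (c(k, X) = (2*X)/((2*X)) = (2*X)*(1/(2*X)) = 1)
K(f, L) = 1/46 (K(f, L) = 1/(((0 + 6) + 36) + 4) = 1/((6 + 36) + 4) = 1/(42 + 4) = 1/46)
K(c(-2, 5), 0)*2671 = (1/46)*2671 = 2671/46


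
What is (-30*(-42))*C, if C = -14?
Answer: -17640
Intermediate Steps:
(-30*(-42))*C = -30*(-42)*(-14) = 1260*(-14) = -17640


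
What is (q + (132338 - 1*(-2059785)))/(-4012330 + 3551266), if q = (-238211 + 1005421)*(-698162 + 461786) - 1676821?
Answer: 90674757829/230532 ≈ 3.9333e+5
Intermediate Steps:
q = -181351707781 (q = 767210*(-236376) - 1676821 = -181350030960 - 1676821 = -181351707781)
(q + (132338 - 1*(-2059785)))/(-4012330 + 3551266) = (-181351707781 + (132338 - 1*(-2059785)))/(-4012330 + 3551266) = (-181351707781 + (132338 + 2059785))/(-461064) = (-181351707781 + 2192123)*(-1/461064) = -181349515658*(-1/461064) = 90674757829/230532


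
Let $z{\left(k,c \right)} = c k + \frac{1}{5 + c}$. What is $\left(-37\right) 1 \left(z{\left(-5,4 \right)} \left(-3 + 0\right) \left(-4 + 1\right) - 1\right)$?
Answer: $6660$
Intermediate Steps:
$z{\left(k,c \right)} = \frac{1}{5 + c} + c k$
$\left(-37\right) 1 \left(z{\left(-5,4 \right)} \left(-3 + 0\right) \left(-4 + 1\right) - 1\right) = \left(-37\right) 1 \left(\frac{1 - 5 \cdot 4^{2} + 5 \cdot 4 \left(-5\right)}{5 + 4} \left(-3 + 0\right) \left(-4 + 1\right) - 1\right) = - 37 \left(\frac{1 - 80 - 100}{9} \left(\left(-3\right) \left(-3\right)\right) - 1\right) = - 37 \left(\frac{1 - 80 - 100}{9} \cdot 9 - 1\right) = - 37 \left(\frac{1}{9} \left(-179\right) 9 - 1\right) = - 37 \left(\left(- \frac{179}{9}\right) 9 - 1\right) = - 37 \left(-179 - 1\right) = \left(-37\right) \left(-180\right) = 6660$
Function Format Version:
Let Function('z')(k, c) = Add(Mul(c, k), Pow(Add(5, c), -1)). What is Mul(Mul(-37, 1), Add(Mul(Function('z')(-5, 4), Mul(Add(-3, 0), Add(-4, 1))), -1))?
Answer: 6660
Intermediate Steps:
Function('z')(k, c) = Add(Pow(Add(5, c), -1), Mul(c, k))
Mul(Mul(-37, 1), Add(Mul(Function('z')(-5, 4), Mul(Add(-3, 0), Add(-4, 1))), -1)) = Mul(Mul(-37, 1), Add(Mul(Mul(Pow(Add(5, 4), -1), Add(1, Mul(-5, Pow(4, 2)), Mul(5, 4, -5))), Mul(Add(-3, 0), Add(-4, 1))), -1)) = Mul(-37, Add(Mul(Mul(Pow(9, -1), Add(1, Mul(-5, 16), -100)), Mul(-3, -3)), -1)) = Mul(-37, Add(Mul(Mul(Rational(1, 9), Add(1, -80, -100)), 9), -1)) = Mul(-37, Add(Mul(Mul(Rational(1, 9), -179), 9), -1)) = Mul(-37, Add(Mul(Rational(-179, 9), 9), -1)) = Mul(-37, Add(-179, -1)) = Mul(-37, -180) = 6660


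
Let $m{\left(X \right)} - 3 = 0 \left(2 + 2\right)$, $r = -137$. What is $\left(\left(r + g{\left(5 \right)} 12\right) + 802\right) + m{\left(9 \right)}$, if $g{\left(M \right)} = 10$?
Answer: $788$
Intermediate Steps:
$m{\left(X \right)} = 3$ ($m{\left(X \right)} = 3 + 0 \left(2 + 2\right) = 3 + 0 \cdot 4 = 3 + 0 = 3$)
$\left(\left(r + g{\left(5 \right)} 12\right) + 802\right) + m{\left(9 \right)} = \left(\left(-137 + 10 \cdot 12\right) + 802\right) + 3 = \left(\left(-137 + 120\right) + 802\right) + 3 = \left(-17 + 802\right) + 3 = 785 + 3 = 788$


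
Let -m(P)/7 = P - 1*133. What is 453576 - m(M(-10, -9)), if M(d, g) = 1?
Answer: 452652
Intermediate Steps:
m(P) = 931 - 7*P (m(P) = -7*(P - 1*133) = -7*(P - 133) = -7*(-133 + P) = 931 - 7*P)
453576 - m(M(-10, -9)) = 453576 - (931 - 7*1) = 453576 - (931 - 7) = 453576 - 1*924 = 453576 - 924 = 452652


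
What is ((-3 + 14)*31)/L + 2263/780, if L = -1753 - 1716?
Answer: 7584367/2705820 ≈ 2.8030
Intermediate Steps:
L = -3469
((-3 + 14)*31)/L + 2263/780 = ((-3 + 14)*31)/(-3469) + 2263/780 = (11*31)*(-1/3469) + 2263*(1/780) = 341*(-1/3469) + 2263/780 = -341/3469 + 2263/780 = 7584367/2705820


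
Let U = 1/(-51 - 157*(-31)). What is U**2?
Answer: 1/41576704 ≈ 2.4052e-8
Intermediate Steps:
U = 1/6448 (U = -1/31/(-208) = -1/208*(-1/31) = 1/6448 ≈ 0.00015509)
U**2 = (1/6448)**2 = 1/41576704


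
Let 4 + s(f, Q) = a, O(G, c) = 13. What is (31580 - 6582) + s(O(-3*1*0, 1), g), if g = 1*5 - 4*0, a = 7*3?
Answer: 25015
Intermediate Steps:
a = 21
g = 5 (g = 5 + 0 = 5)
s(f, Q) = 17 (s(f, Q) = -4 + 21 = 17)
(31580 - 6582) + s(O(-3*1*0, 1), g) = (31580 - 6582) + 17 = 24998 + 17 = 25015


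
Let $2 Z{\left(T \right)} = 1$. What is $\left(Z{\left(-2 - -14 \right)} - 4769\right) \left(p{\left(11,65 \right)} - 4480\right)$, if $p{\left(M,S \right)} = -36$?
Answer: $21534546$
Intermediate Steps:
$Z{\left(T \right)} = \frac{1}{2}$ ($Z{\left(T \right)} = \frac{1}{2} \cdot 1 = \frac{1}{2}$)
$\left(Z{\left(-2 - -14 \right)} - 4769\right) \left(p{\left(11,65 \right)} - 4480\right) = \left(\frac{1}{2} - 4769\right) \left(-36 - 4480\right) = \left(- \frac{9537}{2}\right) \left(-4516\right) = 21534546$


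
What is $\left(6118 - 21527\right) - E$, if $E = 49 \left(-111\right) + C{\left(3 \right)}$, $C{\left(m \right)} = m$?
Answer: $-9973$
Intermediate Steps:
$E = -5436$ ($E = 49 \left(-111\right) + 3 = -5439 + 3 = -5436$)
$\left(6118 - 21527\right) - E = \left(6118 - 21527\right) - -5436 = -15409 + 5436 = -9973$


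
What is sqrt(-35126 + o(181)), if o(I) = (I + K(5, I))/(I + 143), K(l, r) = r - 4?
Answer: I*sqrt(11380466)/18 ≈ 187.42*I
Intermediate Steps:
K(l, r) = -4 + r
o(I) = (-4 + 2*I)/(143 + I) (o(I) = (I + (-4 + I))/(I + 143) = (-4 + 2*I)/(143 + I))
sqrt(-35126 + o(181)) = sqrt(-35126 + 2*(-2 + 181)/(143 + 181)) = sqrt(-35126 + 2*179/324) = sqrt(-35126 + 2*(1/324)*179) = sqrt(-35126 + 179/162) = sqrt(-5690233/162) = I*sqrt(11380466)/18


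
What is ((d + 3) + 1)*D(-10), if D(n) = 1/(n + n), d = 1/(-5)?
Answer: -19/100 ≈ -0.19000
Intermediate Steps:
d = -⅕ ≈ -0.20000
D(n) = 1/(2*n)
((d + 3) + 1)*D(-10) = ((-⅕ + 3) + 1)*((½)/(-10)) = (14/5 + 1)*((½)*(-⅒)) = (19/5)*(-1/20) = -19/100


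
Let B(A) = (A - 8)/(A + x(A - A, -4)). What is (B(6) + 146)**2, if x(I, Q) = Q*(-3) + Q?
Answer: 1042441/49 ≈ 21274.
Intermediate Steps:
x(I, Q) = -2*Q (x(I, Q) = -3*Q + Q = -2*Q)
B(A) = (-8 + A)/(8 + A) (B(A) = (A - 8)/(A - 2*(-4)) = (-8 + A)/(A + 8) = (-8 + A)/(8 + A))
(B(6) + 146)**2 = ((-8 + 6)/(8 + 6) + 146)**2 = (-2/14 + 146)**2 = ((1/14)*(-2) + 146)**2 = (-1/7 + 146)**2 = (1021/7)**2 = 1042441/49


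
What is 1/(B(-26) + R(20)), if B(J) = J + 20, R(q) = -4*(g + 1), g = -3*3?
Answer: 1/26 ≈ 0.038462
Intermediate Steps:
g = -9
R(q) = 32 (R(q) = -4*(-9 + 1) = -4*(-8) = 32)
B(J) = 20 + J
1/(B(-26) + R(20)) = 1/((20 - 26) + 32) = 1/(-6 + 32) = 1/26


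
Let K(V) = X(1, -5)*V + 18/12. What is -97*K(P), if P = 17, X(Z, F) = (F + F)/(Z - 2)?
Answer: -33271/2 ≈ -16636.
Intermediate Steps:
X(Z, F) = 2*F/(-2 + Z) (X(Z, F) = (2*F)/(-2 + Z) = 2*F/(-2 + Z))
K(V) = 3/2 + 10*V (K(V) = (2*(-5)/(-2 + 1))*V + 18/12 = (2*(-5)/(-1))*V + 18*(1/12) = (2*(-5)*(-1))*V + 3/2 = 10*V + 3/2 = 3/2 + 10*V)
-97*K(P) = -97*(3/2 + 10*17) = -97*(3/2 + 170) = -97*343/2 = -33271/2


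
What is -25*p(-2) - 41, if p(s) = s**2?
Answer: -141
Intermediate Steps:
-25*p(-2) - 41 = -25*(-2)**2 - 41 = -25*4 - 41 = -100 - 41 = -141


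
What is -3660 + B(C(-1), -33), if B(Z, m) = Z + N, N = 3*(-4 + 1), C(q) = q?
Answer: -3670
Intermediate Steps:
N = -9 (N = 3*(-3) = -9)
B(Z, m) = -9 + Z (B(Z, m) = Z - 9 = -9 + Z)
-3660 + B(C(-1), -33) = -3660 + (-9 - 1) = -3660 - 10 = -3670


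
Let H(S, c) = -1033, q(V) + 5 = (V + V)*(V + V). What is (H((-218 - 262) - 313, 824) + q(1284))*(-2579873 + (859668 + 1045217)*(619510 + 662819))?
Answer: 16106064809650769112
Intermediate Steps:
q(V) = -5 + 4*V² (q(V) = -5 + (V + V)*(V + V) = -5 + (2*V)*(2*V) = -5 + 4*V²)
(H((-218 - 262) - 313, 824) + q(1284))*(-2579873 + (859668 + 1045217)*(619510 + 662819)) = (-1033 + (-5 + 4*1284²))*(-2579873 + (859668 + 1045217)*(619510 + 662819)) = (-1033 + (-5 + 4*1648656))*(-2579873 + 1904885*1282329) = (-1033 + (-5 + 6594624))*(-2579873 + 2442689277165) = (-1033 + 6594619)*2442686697292 = 6593586*2442686697292 = 16106064809650769112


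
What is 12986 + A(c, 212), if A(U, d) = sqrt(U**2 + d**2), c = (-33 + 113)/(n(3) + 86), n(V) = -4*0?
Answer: 12986 + 4*sqrt(5193941)/43 ≈ 13198.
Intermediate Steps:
n(V) = 0
c = 40/43 (c = (-33 + 113)/(0 + 86) = 80/86 = 80*(1/86) = 40/43 ≈ 0.93023)
12986 + A(c, 212) = 12986 + sqrt((40/43)**2 + 212**2) = 12986 + sqrt(1600/1849 + 44944) = 12986 + sqrt(83103056/1849) = 12986 + 4*sqrt(5193941)/43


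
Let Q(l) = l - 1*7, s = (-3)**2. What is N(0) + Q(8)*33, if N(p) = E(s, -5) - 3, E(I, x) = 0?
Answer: 30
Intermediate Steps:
s = 9
Q(l) = -7 + l (Q(l) = l - 7 = -7 + l)
N(p) = -3 (N(p) = 0 - 3 = -3)
N(0) + Q(8)*33 = -3 + (-7 + 8)*33 = -3 + 1*33 = -3 + 33 = 30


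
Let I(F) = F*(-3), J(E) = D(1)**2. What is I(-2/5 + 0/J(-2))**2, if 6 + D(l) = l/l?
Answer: 36/25 ≈ 1.4400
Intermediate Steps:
D(l) = -5 (D(l) = -6 + l/l = -6 + 1 = -5)
J(E) = 25 (J(E) = (-5)**2 = 25)
I(F) = -3*F
I(-2/5 + 0/J(-2))**2 = (-3*(-2/5 + 0/25))**2 = (-3*(-2*1/5 + 0*(1/25)))**2 = (-3*(-2/5 + 0))**2 = (-3*(-2/5))**2 = (6/5)**2 = 36/25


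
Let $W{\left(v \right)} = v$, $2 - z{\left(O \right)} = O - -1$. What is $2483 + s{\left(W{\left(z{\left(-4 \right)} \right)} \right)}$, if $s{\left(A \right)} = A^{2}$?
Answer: $2508$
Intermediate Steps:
$z{\left(O \right)} = 1 - O$ ($z{\left(O \right)} = 2 - \left(O - -1\right) = 2 - \left(O + 1\right) = 2 - \left(1 + O\right) = 1 - O$)
$2483 + s{\left(W{\left(z{\left(-4 \right)} \right)} \right)} = 2483 + \left(1 - -4\right)^{2} = 2483 + \left(1 + 4\right)^{2} = 2483 + 5^{2} = 2483 + 25 = 2508$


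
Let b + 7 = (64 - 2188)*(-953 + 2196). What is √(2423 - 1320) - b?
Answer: 2640139 + √1103 ≈ 2.6402e+6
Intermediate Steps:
b = -2640139 (b = -7 + (64 - 2188)*(-953 + 2196) = -7 - 2124*1243 = -7 - 2640132 = -2640139)
√(2423 - 1320) - b = √(2423 - 1320) - 1*(-2640139) = √1103 + 2640139 = 2640139 + √1103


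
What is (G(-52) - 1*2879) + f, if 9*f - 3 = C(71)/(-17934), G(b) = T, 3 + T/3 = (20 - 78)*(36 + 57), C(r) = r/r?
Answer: -3077958619/161406 ≈ -19070.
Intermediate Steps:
C(r) = 1
T = -16191 (T = -9 + 3*((20 - 78)*(36 + 57)) = -9 + 3*(-58*93) = -9 + 3*(-5394) = -9 - 16182 = -16191)
G(b) = -16191
f = 53801/161406 (f = ⅓ + (1/(-17934))/9 = ⅓ + (1*(-1/17934))/9 = ⅓ + (⅑)*(-1/17934) = ⅓ - 1/161406 = 53801/161406 ≈ 0.33333)
(G(-52) - 1*2879) + f = (-16191 - 1*2879) + 53801/161406 = (-16191 - 2879) + 53801/161406 = -19070 + 53801/161406 = -3077958619/161406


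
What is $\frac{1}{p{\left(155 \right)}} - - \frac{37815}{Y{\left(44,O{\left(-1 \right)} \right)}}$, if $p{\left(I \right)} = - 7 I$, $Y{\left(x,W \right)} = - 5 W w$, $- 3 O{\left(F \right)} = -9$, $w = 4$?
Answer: $- \frac{2735289}{4340} \approx -630.25$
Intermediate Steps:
$O{\left(F \right)} = 3$ ($O{\left(F \right)} = \left(- \frac{1}{3}\right) \left(-9\right) = 3$)
$Y{\left(x,W \right)} = - 20 W$ ($Y{\left(x,W \right)} = - 5 W 4 = - 20 W$)
$\frac{1}{p{\left(155 \right)}} - - \frac{37815}{Y{\left(44,O{\left(-1 \right)} \right)}} = \frac{1}{\left(-7\right) 155} - - \frac{37815}{\left(-20\right) 3} = \frac{1}{-1085} - - \frac{37815}{-60} = - \frac{1}{1085} - \left(-37815\right) \left(- \frac{1}{60}\right) = - \frac{1}{1085} - \frac{2521}{4} = - \frac{2735289}{4340}$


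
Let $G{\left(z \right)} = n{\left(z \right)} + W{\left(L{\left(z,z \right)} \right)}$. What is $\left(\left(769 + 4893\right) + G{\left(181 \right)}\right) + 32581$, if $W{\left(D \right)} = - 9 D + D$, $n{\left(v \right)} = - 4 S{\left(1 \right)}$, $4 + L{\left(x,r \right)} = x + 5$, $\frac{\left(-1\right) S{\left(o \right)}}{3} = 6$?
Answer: $36859$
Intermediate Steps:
$S{\left(o \right)} = -18$ ($S{\left(o \right)} = \left(-3\right) 6 = -18$)
$L{\left(x,r \right)} = 1 + x$ ($L{\left(x,r \right)} = -4 + \left(x + 5\right) = -4 + \left(5 + x\right) = 1 + x$)
$n{\left(v \right)} = 72$ ($n{\left(v \right)} = \left(-4\right) \left(-18\right) = 72$)
$W{\left(D \right)} = - 8 D$
$G{\left(z \right)} = 64 - 8 z$ ($G{\left(z \right)} = 72 - 8 \left(1 + z\right) = 72 - \left(8 + 8 z\right) = 64 - 8 z$)
$\left(\left(769 + 4893\right) + G{\left(181 \right)}\right) + 32581 = \left(\left(769 + 4893\right) + \left(64 - 1448\right)\right) + 32581 = \left(5662 + \left(64 - 1448\right)\right) + 32581 = \left(5662 - 1384\right) + 32581 = 4278 + 32581 = 36859$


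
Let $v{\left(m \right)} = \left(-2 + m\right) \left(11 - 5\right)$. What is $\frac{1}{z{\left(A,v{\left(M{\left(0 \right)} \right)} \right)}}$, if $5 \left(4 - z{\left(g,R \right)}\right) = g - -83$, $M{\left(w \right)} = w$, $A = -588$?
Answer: $\frac{1}{105} \approx 0.0095238$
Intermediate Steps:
$v{\left(m \right)} = -12 + 6 m$ ($v{\left(m \right)} = \left(-2 + m\right) 6 = -12 + 6 m$)
$z{\left(g,R \right)} = - \frac{63}{5} - \frac{g}{5}$ ($z{\left(g,R \right)} = 4 - \frac{g - -83}{5} = 4 - \frac{g + 83}{5} = 4 - \frac{83 + g}{5} = 4 - \left(\frac{83}{5} + \frac{g}{5}\right) = - \frac{63}{5} - \frac{g}{5}$)
$\frac{1}{z{\left(A,v{\left(M{\left(0 \right)} \right)} \right)}} = \frac{1}{- \frac{63}{5} - - \frac{588}{5}} = \frac{1}{- \frac{63}{5} + \frac{588}{5}} = \frac{1}{105}$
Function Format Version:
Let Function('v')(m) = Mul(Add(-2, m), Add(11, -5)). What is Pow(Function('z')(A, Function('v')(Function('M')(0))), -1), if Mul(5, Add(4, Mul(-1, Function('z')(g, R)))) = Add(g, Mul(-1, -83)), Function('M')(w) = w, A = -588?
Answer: Rational(1, 105) ≈ 0.0095238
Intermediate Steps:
Function('v')(m) = Add(-12, Mul(6, m)) (Function('v')(m) = Mul(Add(-2, m), 6) = Add(-12, Mul(6, m)))
Function('z')(g, R) = Add(Rational(-63, 5), Mul(Rational(-1, 5), g)) (Function('z')(g, R) = Add(4, Mul(Rational(-1, 5), Add(g, Mul(-1, -83)))) = Add(4, Mul(Rational(-1, 5), Add(g, 83))) = Add(4, Mul(Rational(-1, 5), Add(83, g))) = Add(4, Add(Rational(-83, 5), Mul(Rational(-1, 5), g))) = Add(Rational(-63, 5), Mul(Rational(-1, 5), g)))
Pow(Function('z')(A, Function('v')(Function('M')(0))), -1) = Pow(Add(Rational(-63, 5), Mul(Rational(-1, 5), -588)), -1) = Pow(Add(Rational(-63, 5), Rational(588, 5)), -1) = Pow(105, -1) = Rational(1, 105)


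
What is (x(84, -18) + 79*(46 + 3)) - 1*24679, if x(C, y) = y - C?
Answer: -20910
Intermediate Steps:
(x(84, -18) + 79*(46 + 3)) - 1*24679 = ((-18 - 1*84) + 79*(46 + 3)) - 1*24679 = ((-18 - 84) + 79*49) - 24679 = (-102 + 3871) - 24679 = 3769 - 24679 = -20910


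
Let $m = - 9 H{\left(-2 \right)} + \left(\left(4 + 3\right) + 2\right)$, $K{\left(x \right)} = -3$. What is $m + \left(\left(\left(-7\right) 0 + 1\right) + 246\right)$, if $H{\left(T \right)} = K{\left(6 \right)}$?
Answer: $283$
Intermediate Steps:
$H{\left(T \right)} = -3$
$m = 36$ ($m = \left(-9\right) \left(-3\right) + \left(\left(4 + 3\right) + 2\right) = 27 + \left(7 + 2\right) = 27 + 9 = 36$)
$m + \left(\left(\left(-7\right) 0 + 1\right) + 246\right) = 36 + \left(\left(\left(-7\right) 0 + 1\right) + 246\right) = 36 + \left(\left(0 + 1\right) + 246\right) = 36 + \left(1 + 246\right) = 36 + 247 = 283$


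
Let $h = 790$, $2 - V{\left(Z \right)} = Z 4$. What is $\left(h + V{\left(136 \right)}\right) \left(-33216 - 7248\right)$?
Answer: $-10035072$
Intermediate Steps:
$V{\left(Z \right)} = 2 - 4 Z$ ($V{\left(Z \right)} = 2 - Z 4 = 2 - 4 Z$)
$\left(h + V{\left(136 \right)}\right) \left(-33216 - 7248\right) = \left(790 + \left(2 - 544\right)\right) \left(-33216 - 7248\right) = \left(790 + \left(2 - 544\right)\right) \left(-40464\right) = \left(790 - 542\right) \left(-40464\right) = 248 \left(-40464\right) = -10035072$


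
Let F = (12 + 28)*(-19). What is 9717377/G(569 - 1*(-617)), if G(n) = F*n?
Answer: -9717377/901360 ≈ -10.781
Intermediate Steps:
F = -760 (F = 40*(-19) = -760)
G(n) = -760*n
9717377/G(569 - 1*(-617)) = 9717377/((-760*(569 - 1*(-617)))) = 9717377/((-760*(569 + 617))) = 9717377/((-760*1186)) = 9717377/(-901360) = 9717377*(-1/901360) = -9717377/901360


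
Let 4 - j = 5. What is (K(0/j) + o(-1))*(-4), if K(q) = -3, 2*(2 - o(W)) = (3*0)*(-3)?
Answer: 4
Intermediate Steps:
j = -1 (j = 4 - 1*5 = 4 - 5 = -1)
o(W) = 2 (o(W) = 2 - 3*0*(-3)/2 = 2 - 0*(-3) = 2 - ½*0 = 2 + 0 = 2)
(K(0/j) + o(-1))*(-4) = (-3 + 2)*(-4) = -1*(-4) = 4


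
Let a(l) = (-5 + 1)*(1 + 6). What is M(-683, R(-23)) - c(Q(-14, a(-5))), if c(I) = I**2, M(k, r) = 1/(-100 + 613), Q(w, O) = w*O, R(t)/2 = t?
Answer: -78829631/513 ≈ -1.5366e+5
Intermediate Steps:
a(l) = -28 (a(l) = -4*7 = -28)
R(t) = 2*t
Q(w, O) = O*w
M(k, r) = 1/513
M(-683, R(-23)) - c(Q(-14, a(-5))) = 1/513 - (-28*(-14))**2 = 1/513 - 1*392**2 = 1/513 - 1*153664 = 1/513 - 153664 = -78829631/513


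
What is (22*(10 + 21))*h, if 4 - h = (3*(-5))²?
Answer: -150722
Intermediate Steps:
h = -221 (h = 4 - (3*(-5))² = 4 - 1*(-15)² = 4 - 1*225 = 4 - 225 = -221)
(22*(10 + 21))*h = (22*(10 + 21))*(-221) = (22*31)*(-221) = 682*(-221) = -150722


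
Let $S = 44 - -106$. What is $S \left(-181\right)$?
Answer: $-27150$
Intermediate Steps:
$S = 150$ ($S = 44 + 106 = 150$)
$S \left(-181\right) = 150 \left(-181\right) = -27150$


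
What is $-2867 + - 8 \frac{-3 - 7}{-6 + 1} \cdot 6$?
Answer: $-2963$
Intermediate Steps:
$-2867 + - 8 \frac{-3 - 7}{-6 + 1} \cdot 6 = -2867 + - 8 \left(- \frac{10}{-5}\right) 6 = -2867 + - 8 \left(\left(-10\right) \left(- \frac{1}{5}\right)\right) 6 = -2867 + \left(-8\right) 2 \cdot 6 = -2867 - 96 = -2963$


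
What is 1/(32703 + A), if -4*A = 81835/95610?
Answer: 76488/2501370697 ≈ 3.0578e-5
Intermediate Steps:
A = -16367/76488 (A = -81835/(4*95610) = -1/4*16367/19122 = -16367/76488 ≈ -0.21398)
1/(32703 + A) = 1/(32703 - 16367/76488) = 1/(2501370697/76488) = 76488/2501370697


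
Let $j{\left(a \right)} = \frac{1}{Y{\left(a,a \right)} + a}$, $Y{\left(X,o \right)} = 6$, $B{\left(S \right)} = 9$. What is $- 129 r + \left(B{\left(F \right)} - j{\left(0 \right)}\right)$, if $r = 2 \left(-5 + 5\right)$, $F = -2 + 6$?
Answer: $\frac{53}{6} \approx 8.8333$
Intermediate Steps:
$F = 4$
$j{\left(a \right)} = \frac{1}{6 + a}$
$r = 0$ ($r = 2 \cdot 0 = 0$)
$- 129 r + \left(B{\left(F \right)} - j{\left(0 \right)}\right) = \left(-129\right) 0 + \left(9 - \frac{1}{6 + 0}\right) = 0 + \left(9 - \frac{1}{6}\right) = 0 + \frac{53}{6} = \frac{53}{6}$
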